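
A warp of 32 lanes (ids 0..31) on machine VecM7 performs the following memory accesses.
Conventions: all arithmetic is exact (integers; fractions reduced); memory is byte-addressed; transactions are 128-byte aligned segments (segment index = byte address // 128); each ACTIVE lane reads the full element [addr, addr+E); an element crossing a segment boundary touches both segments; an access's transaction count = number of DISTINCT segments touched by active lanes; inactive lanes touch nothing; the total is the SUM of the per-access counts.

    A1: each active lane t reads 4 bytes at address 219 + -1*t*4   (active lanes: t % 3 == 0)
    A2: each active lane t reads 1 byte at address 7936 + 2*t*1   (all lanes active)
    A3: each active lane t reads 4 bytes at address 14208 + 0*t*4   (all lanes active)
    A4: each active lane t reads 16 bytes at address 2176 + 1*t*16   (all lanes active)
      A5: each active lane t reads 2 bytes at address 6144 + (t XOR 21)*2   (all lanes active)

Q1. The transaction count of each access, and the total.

A1: 2 transactions
A2: 1 transaction
A3: 1 transaction
A4: 4 transactions
A5: 1 transaction

Answer: 2,1,1,4,1; total 9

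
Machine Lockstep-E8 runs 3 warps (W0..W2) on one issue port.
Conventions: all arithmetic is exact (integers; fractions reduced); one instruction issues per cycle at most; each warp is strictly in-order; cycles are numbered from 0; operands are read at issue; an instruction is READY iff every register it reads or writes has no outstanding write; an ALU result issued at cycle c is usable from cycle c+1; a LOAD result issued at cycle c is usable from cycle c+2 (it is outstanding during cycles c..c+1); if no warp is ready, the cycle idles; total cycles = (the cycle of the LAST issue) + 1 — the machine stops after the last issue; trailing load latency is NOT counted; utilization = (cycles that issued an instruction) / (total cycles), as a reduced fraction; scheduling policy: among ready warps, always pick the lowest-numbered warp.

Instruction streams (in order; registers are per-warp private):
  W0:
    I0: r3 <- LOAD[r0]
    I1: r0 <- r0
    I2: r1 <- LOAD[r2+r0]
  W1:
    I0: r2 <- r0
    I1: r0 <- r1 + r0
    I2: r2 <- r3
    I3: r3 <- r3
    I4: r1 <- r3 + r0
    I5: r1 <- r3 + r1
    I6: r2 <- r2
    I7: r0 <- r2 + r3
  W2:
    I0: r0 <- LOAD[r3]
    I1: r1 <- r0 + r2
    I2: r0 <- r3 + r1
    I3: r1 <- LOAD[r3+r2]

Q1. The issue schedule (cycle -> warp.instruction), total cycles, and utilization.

cycle 0: W0.I0
cycle 1: W0.I1
cycle 2: W0.I2
cycle 3: W1.I0
cycle 4: W1.I1
cycle 5: W1.I2
cycle 6: W1.I3
cycle 7: W1.I4
cycle 8: W1.I5
cycle 9: W1.I6
cycle 10: W1.I7
cycle 11: W2.I0
cycle 12: idle
cycle 13: W2.I1
cycle 14: W2.I2
cycle 15: W2.I3

Answer: 16 cycles, utilization 15/16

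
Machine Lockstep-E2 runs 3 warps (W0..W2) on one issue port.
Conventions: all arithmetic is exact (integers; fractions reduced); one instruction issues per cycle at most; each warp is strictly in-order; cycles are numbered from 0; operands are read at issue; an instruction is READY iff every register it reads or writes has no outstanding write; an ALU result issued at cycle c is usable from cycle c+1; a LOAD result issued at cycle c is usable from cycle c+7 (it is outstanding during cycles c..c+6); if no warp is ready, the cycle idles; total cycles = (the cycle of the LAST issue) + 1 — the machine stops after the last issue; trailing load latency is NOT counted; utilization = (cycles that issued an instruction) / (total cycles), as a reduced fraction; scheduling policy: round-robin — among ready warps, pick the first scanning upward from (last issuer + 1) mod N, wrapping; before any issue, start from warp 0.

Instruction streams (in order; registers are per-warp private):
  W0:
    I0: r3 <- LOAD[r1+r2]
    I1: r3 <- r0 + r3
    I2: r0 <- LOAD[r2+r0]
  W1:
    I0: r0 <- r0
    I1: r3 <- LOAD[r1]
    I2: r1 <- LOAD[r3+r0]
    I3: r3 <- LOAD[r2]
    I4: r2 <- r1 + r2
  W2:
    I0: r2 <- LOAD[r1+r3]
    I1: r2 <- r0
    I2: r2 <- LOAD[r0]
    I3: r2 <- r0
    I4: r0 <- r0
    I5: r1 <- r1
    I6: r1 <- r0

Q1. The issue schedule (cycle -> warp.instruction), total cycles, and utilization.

cycle 0: W0.I0
cycle 1: W1.I0
cycle 2: W2.I0
cycle 3: W1.I1
cycle 4: idle
cycle 5: idle
cycle 6: idle
cycle 7: W0.I1
cycle 8: W0.I2
cycle 9: W2.I1
cycle 10: W1.I2
cycle 11: W2.I2
cycle 12: W1.I3
cycle 13: idle
cycle 14: idle
cycle 15: idle
cycle 16: idle
cycle 17: W1.I4
cycle 18: W2.I3
cycle 19: W2.I4
cycle 20: W2.I5
cycle 21: W2.I6

Answer: 22 cycles, utilization 15/22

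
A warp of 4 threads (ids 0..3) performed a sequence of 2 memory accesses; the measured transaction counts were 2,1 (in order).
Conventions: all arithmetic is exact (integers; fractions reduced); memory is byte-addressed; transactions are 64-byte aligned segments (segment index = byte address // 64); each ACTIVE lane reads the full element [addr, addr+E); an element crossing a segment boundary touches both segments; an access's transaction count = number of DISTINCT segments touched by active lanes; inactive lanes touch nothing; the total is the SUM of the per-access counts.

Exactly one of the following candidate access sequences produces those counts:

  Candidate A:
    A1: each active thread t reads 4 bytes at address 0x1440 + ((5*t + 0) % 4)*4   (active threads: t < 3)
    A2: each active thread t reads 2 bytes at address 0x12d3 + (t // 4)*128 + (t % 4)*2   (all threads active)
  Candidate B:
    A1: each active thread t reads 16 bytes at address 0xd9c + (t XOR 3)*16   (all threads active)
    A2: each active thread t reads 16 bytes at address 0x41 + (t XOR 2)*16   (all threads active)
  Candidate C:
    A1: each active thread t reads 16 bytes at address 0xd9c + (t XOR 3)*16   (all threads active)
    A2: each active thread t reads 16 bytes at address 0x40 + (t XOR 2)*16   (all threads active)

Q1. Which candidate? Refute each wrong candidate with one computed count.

A: A1 gives 1 transaction, not 2
B: A2 gives 2 transactions, not 1
C: all counts match (2,1)

Answer: C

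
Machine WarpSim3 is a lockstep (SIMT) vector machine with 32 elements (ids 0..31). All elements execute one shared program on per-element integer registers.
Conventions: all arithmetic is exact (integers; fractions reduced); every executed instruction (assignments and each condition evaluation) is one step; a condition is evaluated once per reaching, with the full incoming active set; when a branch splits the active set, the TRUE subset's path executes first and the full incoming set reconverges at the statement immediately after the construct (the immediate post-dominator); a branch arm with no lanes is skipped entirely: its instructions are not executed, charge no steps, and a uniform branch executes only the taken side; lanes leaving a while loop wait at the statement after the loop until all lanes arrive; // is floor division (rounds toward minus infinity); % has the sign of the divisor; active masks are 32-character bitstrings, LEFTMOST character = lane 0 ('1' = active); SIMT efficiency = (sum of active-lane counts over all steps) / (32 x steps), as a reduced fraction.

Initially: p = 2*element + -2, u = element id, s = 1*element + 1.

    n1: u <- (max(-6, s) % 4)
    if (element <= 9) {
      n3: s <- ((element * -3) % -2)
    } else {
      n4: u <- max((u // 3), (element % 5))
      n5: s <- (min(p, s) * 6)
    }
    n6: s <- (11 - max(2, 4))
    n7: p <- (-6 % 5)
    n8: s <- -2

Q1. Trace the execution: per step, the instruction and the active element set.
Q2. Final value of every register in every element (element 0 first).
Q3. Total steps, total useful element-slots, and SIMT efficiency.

step 0: u <- (max(-6, s) % 4)        11111111111111111111111111111111
step 1: eval (element <= 9)          11111111111111111111111111111111
step 2: s <- ((element * -3) % -2)   11111111110000000000000000000000
step 3: u <- max((u // 3), (element % 5)) 00000000001111111111111111111111
step 4: s <- (min(p, s) * 6)         00000000001111111111111111111111
step 5: s <- (11 - max(2, 4))        11111111111111111111111111111111
step 6: p <- (-6 % 5)                11111111111111111111111111111111
step 7: s <- -2                      11111111111111111111111111111111

Answer: 8 steps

p: 4,4,4,4,4,4,4,4,4,4,4,4,4,4,4,4,4,4,4,4,4,4,4,4,4,4,4,4,4,4,4,4
u: 1,2,3,0,1,2,3,0,1,2,1,1,2,3,4,0,1,2,3,4,0,1,2,3,4,0,1,2,3,4,1,1
s: -2,-2,-2,-2,-2,-2,-2,-2,-2,-2,-2,-2,-2,-2,-2,-2,-2,-2,-2,-2,-2,-2,-2,-2,-2,-2,-2,-2,-2,-2,-2,-2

steps = 8; useful = 214; efficiency = 214/256 = 107/128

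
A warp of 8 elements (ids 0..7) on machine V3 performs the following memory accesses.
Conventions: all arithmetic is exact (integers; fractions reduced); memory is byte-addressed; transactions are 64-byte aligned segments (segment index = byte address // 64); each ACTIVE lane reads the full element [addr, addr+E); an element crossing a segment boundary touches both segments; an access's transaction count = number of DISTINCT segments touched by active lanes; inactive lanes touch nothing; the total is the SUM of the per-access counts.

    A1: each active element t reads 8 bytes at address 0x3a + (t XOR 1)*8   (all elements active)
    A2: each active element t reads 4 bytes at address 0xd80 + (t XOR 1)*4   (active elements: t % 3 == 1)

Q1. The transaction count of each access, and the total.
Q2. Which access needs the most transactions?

A1: 2 transactions
A2: 1 transaction

Answer: 2,1; total 3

Answer: A1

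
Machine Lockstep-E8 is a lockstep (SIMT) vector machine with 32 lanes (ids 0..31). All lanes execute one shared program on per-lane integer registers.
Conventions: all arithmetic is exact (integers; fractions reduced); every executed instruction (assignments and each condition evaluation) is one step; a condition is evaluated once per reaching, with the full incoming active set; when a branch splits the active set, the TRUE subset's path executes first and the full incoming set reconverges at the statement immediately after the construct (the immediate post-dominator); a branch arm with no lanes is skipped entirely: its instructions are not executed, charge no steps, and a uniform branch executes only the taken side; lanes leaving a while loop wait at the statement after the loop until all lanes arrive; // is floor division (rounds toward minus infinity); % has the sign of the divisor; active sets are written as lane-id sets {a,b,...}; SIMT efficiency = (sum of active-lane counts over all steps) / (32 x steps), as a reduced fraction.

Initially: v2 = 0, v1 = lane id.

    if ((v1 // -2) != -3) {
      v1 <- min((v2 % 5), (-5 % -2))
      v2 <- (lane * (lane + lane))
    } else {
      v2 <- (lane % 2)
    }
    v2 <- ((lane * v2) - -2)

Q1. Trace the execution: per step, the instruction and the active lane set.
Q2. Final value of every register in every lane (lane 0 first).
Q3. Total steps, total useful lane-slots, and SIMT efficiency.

step 0: eval ((v1 // -2) != -3)      {0,1,2,3,4,5,6,7,8,9,10,11,12,13,14,15,16,17,18,19,20,21,22,23,24,25,26,27,28,29,30,31}
step 1: v1 <- min((v2 % 5), (-5 % -2)) {0,1,2,3,4,7,8,9,10,11,12,13,14,15,16,17,18,19,20,21,22,23,24,25,26,27,28,29,30,31}
step 2: v2 <- (lane * (lane + lane)) {0,1,2,3,4,7,8,9,10,11,12,13,14,15,16,17,18,19,20,21,22,23,24,25,26,27,28,29,30,31}
step 3: v2 <- (lane % 2)             {5,6}
step 4: v2 <- ((lane * v2) - -2)     {0,1,2,3,4,5,6,7,8,9,10,11,12,13,14,15,16,17,18,19,20,21,22,23,24,25,26,27,28,29,30,31}

Answer: 5 steps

v2: 2,4,18,56,130,7,2,688,1026,1460,2002,2664,3458,4396,5490,6752,8194,9828,11666,13720,16002,18524,21298,24336,27650,31252,35154,39368,43906,48780,54002,59584
v1: -1,-1,-1,-1,-1,5,6,-1,-1,-1,-1,-1,-1,-1,-1,-1,-1,-1,-1,-1,-1,-1,-1,-1,-1,-1,-1,-1,-1,-1,-1,-1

steps = 5; useful = 126; efficiency = 126/160 = 63/80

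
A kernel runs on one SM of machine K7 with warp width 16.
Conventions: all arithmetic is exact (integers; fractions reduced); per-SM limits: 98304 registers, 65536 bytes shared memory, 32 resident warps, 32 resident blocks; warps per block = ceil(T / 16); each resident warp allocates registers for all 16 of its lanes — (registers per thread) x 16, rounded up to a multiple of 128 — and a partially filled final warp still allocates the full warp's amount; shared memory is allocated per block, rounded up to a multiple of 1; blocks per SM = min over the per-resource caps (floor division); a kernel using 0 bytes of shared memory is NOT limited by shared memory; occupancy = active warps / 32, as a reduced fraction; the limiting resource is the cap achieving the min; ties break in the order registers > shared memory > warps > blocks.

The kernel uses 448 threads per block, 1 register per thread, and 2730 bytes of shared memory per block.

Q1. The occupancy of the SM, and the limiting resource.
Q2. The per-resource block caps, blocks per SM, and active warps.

Answer: occupancy 7/8, limited by warps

registers: 27 blocks
shared memory: 24 blocks
warps: 1 block
blocks: 32 blocks

Answer: 1 block, 28 active warps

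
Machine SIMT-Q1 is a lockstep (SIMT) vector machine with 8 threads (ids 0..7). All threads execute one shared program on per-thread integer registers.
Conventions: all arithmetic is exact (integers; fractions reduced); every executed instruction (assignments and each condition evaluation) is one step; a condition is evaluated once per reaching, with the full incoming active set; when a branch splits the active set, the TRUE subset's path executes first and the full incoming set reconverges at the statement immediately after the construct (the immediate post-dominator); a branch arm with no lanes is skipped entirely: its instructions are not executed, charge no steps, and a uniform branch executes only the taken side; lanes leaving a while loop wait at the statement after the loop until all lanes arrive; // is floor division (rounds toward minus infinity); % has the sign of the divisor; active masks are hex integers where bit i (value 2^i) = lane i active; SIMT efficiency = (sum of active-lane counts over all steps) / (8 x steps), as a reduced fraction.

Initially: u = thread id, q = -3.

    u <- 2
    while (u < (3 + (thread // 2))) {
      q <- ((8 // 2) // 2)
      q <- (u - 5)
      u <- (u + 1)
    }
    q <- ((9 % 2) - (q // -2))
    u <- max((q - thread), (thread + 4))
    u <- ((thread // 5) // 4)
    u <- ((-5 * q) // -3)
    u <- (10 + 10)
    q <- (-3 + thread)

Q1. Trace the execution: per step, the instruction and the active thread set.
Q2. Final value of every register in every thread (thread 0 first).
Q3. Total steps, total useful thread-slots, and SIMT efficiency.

step 0: u <- 2                       0xff
step 1: eval (u < (3 + (thread // 2))) 0xff
step 2: q <- ((8 // 2) // 2)         0xff
step 3: q <- (u - 5)                 0xff
step 4: u <- (u + 1)                 0xff
step 5: eval (u < (3 + (thread // 2))) 0xff
step 6: q <- ((8 // 2) // 2)         0xfc
step 7: q <- (u - 5)                 0xfc
step 8: u <- (u + 1)                 0xfc
step 9: eval (u < (3 + (thread // 2))) 0xfc
step 10: q <- ((8 // 2) // 2)         0xf0
step 11: q <- (u - 5)                 0xf0
step 12: u <- (u + 1)                 0xf0
step 13: eval (u < (3 + (thread // 2))) 0xf0
step 14: q <- ((8 // 2) // 2)         0xc0
step 15: q <- (u - 5)                 0xc0
step 16: u <- (u + 1)                 0xc0
step 17: eval (u < (3 + (thread // 2))) 0xc0
step 18: q <- ((9 % 2) - (q // -2))   0xff
step 19: u <- max((q - thread), (thread + 4)) 0xff
step 20: u <- ((thread // 5) // 4)    0xff
step 21: u <- ((-5 * q) // -3)        0xff
step 22: u <- (10 + 10)               0xff
step 23: q <- (-3 + thread)           0xff

Answer: 24 steps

u: 20,20,20,20,20,20,20,20
q: -3,-2,-1,0,1,2,3,4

steps = 24; useful = 144; efficiency = 144/192 = 3/4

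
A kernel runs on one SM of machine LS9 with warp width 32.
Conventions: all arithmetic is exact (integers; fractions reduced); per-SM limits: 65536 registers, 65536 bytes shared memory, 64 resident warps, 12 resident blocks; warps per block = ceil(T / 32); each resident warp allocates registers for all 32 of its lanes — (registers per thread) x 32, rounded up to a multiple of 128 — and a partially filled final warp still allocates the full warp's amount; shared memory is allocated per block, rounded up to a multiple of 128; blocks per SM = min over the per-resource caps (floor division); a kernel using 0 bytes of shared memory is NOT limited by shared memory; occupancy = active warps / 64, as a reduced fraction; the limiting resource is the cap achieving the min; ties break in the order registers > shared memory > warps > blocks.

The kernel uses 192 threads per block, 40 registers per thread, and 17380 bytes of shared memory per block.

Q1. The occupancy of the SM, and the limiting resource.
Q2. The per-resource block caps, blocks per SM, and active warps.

Answer: occupancy 9/32, limited by shared memory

registers: 8 blocks
shared memory: 3 blocks
warps: 10 blocks
blocks: 12 blocks

Answer: 3 blocks, 18 active warps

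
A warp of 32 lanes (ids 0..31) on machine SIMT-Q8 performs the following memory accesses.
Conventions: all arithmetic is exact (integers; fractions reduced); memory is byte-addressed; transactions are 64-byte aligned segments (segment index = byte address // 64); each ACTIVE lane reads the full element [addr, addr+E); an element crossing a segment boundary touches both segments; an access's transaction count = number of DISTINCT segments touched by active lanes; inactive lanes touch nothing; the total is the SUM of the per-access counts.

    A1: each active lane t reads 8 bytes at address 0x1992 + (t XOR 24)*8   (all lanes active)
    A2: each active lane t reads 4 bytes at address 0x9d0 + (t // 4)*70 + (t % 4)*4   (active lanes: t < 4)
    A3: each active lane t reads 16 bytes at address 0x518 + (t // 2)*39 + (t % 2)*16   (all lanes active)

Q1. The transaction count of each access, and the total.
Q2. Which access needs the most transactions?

A1: 5 transactions
A2: 1 transaction
A3: 11 transactions

Answer: 5,1,11; total 17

Answer: A3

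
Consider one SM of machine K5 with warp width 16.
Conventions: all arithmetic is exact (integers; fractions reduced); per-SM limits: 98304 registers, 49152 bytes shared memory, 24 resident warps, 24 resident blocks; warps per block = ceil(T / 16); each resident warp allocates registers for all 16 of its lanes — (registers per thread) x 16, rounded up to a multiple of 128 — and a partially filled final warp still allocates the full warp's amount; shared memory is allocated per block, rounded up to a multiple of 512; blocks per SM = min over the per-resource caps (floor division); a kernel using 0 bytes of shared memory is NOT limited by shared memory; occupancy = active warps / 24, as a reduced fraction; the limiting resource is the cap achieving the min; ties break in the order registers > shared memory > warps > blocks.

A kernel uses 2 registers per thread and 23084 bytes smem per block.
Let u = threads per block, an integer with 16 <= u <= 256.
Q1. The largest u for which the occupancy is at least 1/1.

Answer: u = 192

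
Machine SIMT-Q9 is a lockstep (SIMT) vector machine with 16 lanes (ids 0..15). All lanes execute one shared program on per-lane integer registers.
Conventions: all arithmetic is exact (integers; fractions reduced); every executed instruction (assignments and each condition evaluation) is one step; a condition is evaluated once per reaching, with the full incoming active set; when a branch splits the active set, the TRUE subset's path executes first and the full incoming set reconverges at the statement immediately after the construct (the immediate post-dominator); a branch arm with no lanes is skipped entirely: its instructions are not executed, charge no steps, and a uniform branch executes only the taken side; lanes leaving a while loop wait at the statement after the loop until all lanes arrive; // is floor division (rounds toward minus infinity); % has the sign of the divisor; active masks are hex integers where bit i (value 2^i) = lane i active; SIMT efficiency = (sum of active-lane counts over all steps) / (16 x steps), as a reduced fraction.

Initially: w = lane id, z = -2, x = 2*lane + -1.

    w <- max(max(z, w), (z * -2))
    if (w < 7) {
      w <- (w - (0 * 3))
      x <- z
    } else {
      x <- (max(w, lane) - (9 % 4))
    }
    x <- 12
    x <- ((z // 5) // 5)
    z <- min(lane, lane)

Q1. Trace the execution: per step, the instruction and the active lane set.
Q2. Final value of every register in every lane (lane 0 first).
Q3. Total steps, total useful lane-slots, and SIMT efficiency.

step 0: w <- max(max(z, w), (z * -2)) 0xffff
step 1: eval (w < 7)                 0xffff
step 2: w <- (w - (0 * 3))           0x007f
step 3: x <- z                       0x007f
step 4: x <- (max(w, lane) - (9 % 4)) 0xff80
step 5: x <- 12                      0xffff
step 6: x <- ((z // 5) // 5)         0xffff
step 7: z <- min(lane, lane)         0xffff

Answer: 8 steps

w: 4,4,4,4,4,5,6,7,8,9,10,11,12,13,14,15
z: 0,1,2,3,4,5,6,7,8,9,10,11,12,13,14,15
x: -1,-1,-1,-1,-1,-1,-1,-1,-1,-1,-1,-1,-1,-1,-1,-1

steps = 8; useful = 103; efficiency = 103/128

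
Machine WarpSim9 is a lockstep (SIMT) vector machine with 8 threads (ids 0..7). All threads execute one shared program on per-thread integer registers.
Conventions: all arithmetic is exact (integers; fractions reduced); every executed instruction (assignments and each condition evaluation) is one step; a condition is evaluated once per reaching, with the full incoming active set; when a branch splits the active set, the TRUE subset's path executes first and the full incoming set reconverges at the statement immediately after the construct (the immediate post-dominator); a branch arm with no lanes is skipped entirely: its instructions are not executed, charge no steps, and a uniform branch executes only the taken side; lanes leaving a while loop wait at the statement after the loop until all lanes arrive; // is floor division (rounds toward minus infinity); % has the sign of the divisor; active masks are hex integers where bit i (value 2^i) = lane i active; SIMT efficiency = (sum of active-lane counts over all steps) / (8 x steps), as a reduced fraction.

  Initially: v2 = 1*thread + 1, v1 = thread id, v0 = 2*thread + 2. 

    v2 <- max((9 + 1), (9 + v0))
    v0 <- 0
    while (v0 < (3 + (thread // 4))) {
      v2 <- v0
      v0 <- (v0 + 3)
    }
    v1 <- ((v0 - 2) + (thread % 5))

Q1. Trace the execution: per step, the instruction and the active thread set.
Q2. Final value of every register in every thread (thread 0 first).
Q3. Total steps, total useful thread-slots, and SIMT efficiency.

step 0: v2 <- max((9 + 1), (9 + v0)) 0xff
step 1: v0 <- 0                      0xff
step 2: eval (v0 < (3 + (thread // 4))) 0xff
step 3: v2 <- v0                     0xff
step 4: v0 <- (v0 + 3)               0xff
step 5: eval (v0 < (3 + (thread // 4))) 0xff
step 6: v2 <- v0                     0xf0
step 7: v0 <- (v0 + 3)               0xf0
step 8: eval (v0 < (3 + (thread // 4))) 0xf0
step 9: v1 <- ((v0 - 2) + (thread % 5)) 0xff

Answer: 10 steps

v2: 0,0,0,0,3,3,3,3
v1: 1,2,3,4,8,4,5,6
v0: 3,3,3,3,6,6,6,6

steps = 10; useful = 68; efficiency = 68/80 = 17/20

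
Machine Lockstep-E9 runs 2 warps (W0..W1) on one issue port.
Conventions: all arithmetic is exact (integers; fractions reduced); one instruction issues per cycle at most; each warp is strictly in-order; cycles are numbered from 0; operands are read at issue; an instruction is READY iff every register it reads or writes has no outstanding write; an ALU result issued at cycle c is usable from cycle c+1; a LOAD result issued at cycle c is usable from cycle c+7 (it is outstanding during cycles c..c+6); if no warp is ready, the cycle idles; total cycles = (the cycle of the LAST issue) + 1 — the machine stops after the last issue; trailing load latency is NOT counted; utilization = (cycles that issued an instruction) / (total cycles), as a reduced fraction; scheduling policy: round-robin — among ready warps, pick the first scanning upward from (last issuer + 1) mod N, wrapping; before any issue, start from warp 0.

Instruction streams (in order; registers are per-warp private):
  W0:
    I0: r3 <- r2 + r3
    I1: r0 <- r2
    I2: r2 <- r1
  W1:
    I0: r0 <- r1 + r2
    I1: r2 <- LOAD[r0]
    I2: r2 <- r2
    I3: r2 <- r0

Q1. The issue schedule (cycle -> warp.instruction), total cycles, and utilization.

cycle 0: W0.I0
cycle 1: W1.I0
cycle 2: W0.I1
cycle 3: W1.I1
cycle 4: W0.I2
cycle 5: idle
cycle 6: idle
cycle 7: idle
cycle 8: idle
cycle 9: idle
cycle 10: W1.I2
cycle 11: W1.I3

Answer: 12 cycles, utilization 7/12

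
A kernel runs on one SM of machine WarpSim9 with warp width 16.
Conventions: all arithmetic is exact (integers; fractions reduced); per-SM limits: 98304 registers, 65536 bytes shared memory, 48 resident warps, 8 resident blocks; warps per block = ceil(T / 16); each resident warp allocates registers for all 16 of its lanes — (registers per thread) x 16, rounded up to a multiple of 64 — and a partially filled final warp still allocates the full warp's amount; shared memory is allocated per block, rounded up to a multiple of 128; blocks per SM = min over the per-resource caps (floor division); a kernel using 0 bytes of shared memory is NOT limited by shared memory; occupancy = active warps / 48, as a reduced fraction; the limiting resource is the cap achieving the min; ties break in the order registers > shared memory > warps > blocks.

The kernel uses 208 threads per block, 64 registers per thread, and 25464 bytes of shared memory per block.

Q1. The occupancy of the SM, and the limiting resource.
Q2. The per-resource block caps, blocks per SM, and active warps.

Answer: occupancy 13/24, limited by shared memory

registers: 7 blocks
shared memory: 2 blocks
warps: 3 blocks
blocks: 8 blocks

Answer: 2 blocks, 26 active warps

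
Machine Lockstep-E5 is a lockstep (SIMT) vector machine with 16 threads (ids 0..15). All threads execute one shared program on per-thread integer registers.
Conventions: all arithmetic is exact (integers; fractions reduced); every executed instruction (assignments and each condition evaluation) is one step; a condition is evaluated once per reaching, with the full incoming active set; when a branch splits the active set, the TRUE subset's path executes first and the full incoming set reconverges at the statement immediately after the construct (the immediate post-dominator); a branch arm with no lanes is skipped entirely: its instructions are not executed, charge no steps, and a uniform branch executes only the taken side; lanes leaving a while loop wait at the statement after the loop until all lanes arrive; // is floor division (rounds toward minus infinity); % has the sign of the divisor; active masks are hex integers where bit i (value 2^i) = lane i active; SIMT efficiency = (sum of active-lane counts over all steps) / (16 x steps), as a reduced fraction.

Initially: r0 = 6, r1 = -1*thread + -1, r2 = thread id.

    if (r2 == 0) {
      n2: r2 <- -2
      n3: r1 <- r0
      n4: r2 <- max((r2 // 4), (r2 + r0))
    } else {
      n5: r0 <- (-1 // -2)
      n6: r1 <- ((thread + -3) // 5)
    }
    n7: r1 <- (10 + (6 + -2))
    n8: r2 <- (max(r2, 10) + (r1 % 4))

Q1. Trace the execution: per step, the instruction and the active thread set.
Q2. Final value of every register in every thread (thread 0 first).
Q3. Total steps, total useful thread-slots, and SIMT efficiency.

step 0: eval (r2 == 0)               0xffff
step 1: r2 <- -2                     0x0001
step 2: r1 <- r0                     0x0001
step 3: r2 <- max((r2 // 4), (r2 + r0)) 0x0001
step 4: r0 <- (-1 // -2)             0xfffe
step 5: r1 <- ((thread + -3) // 5)   0xfffe
step 6: r1 <- (10 + (6 + -2))        0xffff
step 7: r2 <- (max(r2, 10) + (r1 % 4)) 0xffff

Answer: 8 steps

r0: 6,0,0,0,0,0,0,0,0,0,0,0,0,0,0,0
r1: 14,14,14,14,14,14,14,14,14,14,14,14,14,14,14,14
r2: 12,12,12,12,12,12,12,12,12,12,12,13,14,15,16,17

steps = 8; useful = 81; efficiency = 81/128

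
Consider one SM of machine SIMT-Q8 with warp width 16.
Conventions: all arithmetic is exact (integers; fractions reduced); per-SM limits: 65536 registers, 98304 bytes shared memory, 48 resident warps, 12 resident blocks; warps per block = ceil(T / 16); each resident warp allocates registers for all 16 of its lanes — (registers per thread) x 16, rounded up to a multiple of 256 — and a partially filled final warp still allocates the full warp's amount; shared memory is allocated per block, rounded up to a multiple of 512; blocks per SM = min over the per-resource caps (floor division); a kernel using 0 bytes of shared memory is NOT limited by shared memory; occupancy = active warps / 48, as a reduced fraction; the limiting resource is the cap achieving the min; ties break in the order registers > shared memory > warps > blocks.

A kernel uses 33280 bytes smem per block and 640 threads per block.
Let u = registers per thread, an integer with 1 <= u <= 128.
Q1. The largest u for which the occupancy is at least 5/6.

Answer: u = 96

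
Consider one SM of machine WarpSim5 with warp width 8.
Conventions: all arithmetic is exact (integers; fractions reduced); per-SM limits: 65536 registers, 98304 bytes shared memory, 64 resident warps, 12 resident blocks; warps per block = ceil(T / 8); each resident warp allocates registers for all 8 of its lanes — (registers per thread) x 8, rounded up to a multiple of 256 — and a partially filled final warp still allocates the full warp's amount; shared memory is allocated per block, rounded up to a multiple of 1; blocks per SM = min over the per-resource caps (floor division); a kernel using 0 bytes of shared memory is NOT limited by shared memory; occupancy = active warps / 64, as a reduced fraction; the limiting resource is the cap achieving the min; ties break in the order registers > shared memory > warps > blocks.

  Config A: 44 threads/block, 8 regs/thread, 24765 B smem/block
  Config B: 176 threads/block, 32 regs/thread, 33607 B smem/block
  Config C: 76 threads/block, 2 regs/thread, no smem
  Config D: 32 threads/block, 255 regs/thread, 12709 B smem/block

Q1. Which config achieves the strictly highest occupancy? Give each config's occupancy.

occupancies: A 9/32, B 11/16, C 15/16, D 7/16

Answer: C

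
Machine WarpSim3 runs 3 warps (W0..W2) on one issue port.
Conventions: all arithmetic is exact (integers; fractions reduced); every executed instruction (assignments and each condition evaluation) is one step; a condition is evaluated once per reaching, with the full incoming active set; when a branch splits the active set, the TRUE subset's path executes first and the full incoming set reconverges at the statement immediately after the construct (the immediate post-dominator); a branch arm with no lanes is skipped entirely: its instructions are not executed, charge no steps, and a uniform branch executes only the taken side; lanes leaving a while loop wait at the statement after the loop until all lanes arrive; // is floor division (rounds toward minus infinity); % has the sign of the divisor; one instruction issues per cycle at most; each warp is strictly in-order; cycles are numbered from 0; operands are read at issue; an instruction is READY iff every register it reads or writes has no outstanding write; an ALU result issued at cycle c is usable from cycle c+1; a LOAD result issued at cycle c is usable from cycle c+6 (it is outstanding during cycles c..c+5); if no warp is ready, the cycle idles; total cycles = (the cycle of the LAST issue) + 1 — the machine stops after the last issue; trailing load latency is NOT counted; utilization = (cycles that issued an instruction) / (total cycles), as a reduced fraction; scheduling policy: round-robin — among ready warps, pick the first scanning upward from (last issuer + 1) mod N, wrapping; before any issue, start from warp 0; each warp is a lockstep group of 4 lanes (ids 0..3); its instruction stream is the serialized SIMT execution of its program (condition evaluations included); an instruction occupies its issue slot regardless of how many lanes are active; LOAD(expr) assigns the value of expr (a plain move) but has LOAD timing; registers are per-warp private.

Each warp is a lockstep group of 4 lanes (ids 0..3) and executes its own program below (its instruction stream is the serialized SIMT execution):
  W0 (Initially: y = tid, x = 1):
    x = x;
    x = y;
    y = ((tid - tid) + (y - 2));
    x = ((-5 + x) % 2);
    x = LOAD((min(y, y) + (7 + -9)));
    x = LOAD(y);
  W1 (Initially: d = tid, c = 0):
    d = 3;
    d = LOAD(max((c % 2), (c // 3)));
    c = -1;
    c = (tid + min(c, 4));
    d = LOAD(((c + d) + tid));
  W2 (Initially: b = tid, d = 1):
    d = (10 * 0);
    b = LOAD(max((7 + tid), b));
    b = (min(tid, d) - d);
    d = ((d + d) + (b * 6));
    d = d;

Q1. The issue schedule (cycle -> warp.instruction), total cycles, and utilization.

cycle 0: W0.I0
cycle 1: W1.I0
cycle 2: W2.I0
cycle 3: W0.I1
cycle 4: W1.I1
cycle 5: W2.I1
cycle 6: W0.I2
cycle 7: W1.I2
cycle 8: W0.I3
cycle 9: W1.I3
cycle 10: W0.I4
cycle 11: W1.I4
cycle 12: W2.I2
cycle 13: W2.I3
cycle 14: W2.I4
cycle 15: idle
cycle 16: W0.I5

Answer: 17 cycles, utilization 16/17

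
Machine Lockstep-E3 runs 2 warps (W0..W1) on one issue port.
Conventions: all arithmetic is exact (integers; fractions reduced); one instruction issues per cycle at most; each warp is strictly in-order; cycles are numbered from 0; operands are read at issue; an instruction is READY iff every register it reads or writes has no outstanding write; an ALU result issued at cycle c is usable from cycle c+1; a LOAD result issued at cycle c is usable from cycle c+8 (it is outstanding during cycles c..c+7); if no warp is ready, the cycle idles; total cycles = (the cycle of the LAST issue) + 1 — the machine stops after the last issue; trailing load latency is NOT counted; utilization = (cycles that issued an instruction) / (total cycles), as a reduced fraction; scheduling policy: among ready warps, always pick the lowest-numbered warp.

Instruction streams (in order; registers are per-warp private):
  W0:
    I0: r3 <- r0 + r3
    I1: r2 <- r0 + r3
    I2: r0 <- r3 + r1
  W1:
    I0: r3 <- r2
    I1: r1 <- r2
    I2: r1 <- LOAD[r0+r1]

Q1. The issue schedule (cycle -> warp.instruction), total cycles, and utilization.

cycle 0: W0.I0
cycle 1: W0.I1
cycle 2: W0.I2
cycle 3: W1.I0
cycle 4: W1.I1
cycle 5: W1.I2

Answer: 6 cycles, utilization 1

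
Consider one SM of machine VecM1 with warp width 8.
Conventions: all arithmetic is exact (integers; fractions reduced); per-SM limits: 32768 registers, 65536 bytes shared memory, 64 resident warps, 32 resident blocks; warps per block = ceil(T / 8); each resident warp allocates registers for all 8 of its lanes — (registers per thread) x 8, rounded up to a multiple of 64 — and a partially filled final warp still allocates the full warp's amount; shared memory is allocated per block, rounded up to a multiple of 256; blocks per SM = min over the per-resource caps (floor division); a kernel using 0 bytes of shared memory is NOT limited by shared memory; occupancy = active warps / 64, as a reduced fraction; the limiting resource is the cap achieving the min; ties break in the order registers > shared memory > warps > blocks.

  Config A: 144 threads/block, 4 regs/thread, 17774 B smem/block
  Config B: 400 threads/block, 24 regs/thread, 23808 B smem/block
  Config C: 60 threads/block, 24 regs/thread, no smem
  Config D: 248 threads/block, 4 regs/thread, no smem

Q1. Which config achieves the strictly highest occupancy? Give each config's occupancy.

occupancies: A 27/32, B 25/32, C 1, D 31/32

Answer: C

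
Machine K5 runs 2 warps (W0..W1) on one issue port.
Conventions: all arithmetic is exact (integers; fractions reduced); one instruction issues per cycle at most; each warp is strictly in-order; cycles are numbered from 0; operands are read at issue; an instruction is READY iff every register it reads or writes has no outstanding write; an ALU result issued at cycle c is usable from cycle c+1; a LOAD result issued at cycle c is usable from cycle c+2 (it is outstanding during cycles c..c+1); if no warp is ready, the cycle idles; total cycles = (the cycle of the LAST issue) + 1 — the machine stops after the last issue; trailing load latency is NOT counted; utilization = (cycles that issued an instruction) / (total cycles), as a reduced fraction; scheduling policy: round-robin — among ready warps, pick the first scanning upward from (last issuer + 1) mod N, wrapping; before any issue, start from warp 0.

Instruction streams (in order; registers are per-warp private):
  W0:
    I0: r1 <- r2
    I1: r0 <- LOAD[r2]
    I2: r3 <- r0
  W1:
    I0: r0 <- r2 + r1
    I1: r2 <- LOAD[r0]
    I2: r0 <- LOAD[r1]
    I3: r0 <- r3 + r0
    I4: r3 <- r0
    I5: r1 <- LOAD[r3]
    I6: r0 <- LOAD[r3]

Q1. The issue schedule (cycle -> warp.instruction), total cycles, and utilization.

cycle 0: W0.I0
cycle 1: W1.I0
cycle 2: W0.I1
cycle 3: W1.I1
cycle 4: W0.I2
cycle 5: W1.I2
cycle 6: idle
cycle 7: W1.I3
cycle 8: W1.I4
cycle 9: W1.I5
cycle 10: W1.I6

Answer: 11 cycles, utilization 10/11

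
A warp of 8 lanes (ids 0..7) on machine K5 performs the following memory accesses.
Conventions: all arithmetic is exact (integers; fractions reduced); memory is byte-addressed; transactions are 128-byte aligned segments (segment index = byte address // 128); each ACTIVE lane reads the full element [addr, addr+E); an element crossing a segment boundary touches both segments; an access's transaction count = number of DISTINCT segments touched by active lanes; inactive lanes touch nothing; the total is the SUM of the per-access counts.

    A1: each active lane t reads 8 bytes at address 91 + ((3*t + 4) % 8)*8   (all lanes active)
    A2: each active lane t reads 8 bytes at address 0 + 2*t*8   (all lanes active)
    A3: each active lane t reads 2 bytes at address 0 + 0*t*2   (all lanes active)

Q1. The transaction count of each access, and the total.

A1: 2 transactions
A2: 1 transaction
A3: 1 transaction

Answer: 2,1,1; total 4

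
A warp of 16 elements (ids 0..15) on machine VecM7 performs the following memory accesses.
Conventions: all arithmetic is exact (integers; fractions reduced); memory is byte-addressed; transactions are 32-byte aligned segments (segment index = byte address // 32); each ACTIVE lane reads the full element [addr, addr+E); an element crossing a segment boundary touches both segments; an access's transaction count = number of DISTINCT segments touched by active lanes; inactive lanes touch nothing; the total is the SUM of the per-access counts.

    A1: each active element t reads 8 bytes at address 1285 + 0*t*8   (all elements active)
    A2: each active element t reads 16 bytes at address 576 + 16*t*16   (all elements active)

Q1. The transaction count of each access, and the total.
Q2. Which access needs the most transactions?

A1: 1 transaction
A2: 16 transactions

Answer: 1,16; total 17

Answer: A2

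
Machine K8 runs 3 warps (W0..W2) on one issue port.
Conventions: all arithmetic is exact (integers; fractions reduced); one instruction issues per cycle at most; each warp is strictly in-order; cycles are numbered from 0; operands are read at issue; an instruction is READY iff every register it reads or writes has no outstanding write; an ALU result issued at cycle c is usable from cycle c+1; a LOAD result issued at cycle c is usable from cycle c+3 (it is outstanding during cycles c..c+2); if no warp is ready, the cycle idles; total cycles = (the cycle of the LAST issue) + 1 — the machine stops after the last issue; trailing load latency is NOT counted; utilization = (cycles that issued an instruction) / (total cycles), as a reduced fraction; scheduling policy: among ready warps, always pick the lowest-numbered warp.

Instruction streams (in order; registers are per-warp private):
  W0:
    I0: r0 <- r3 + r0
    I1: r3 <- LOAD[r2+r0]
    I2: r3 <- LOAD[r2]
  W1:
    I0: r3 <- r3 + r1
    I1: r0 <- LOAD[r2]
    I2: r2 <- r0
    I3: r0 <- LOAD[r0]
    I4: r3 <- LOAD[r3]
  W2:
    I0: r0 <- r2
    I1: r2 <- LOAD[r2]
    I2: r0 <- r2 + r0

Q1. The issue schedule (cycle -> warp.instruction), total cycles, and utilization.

cycle 0: W0.I0
cycle 1: W0.I1
cycle 2: W1.I0
cycle 3: W1.I1
cycle 4: W0.I2
cycle 5: W2.I0
cycle 6: W1.I2
cycle 7: W1.I3
cycle 8: W1.I4
cycle 9: W2.I1
cycle 10: idle
cycle 11: idle
cycle 12: W2.I2

Answer: 13 cycles, utilization 11/13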